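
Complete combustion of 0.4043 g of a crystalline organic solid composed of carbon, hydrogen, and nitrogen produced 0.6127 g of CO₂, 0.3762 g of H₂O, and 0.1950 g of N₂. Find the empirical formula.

mol C = 0.6127 g CO₂ ÷ 44.009 g/mol = 0.013922 mol
mol H = 2 × 0.3762 g H₂O ÷ 18.015 g/mol = 0.041765 mol
mol N = 2 × 0.1950 g N₂ ÷ 28.014 g/mol = 0.013922 mol
Divide by the smallest (0.013922 mol): C 1.000, H 3.000, N 1.000

CH3N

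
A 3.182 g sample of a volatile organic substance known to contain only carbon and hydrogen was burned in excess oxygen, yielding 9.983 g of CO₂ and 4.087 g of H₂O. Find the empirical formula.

mol C = 9.983 g CO₂ ÷ 44.009 g/mol = 0.22684 mol
mol H = 2 × 4.087 g H₂O ÷ 18.015 g/mol = 0.45373 mol
Divide by the smallest (0.22684 mol): C 1.000, H 2.000

CH2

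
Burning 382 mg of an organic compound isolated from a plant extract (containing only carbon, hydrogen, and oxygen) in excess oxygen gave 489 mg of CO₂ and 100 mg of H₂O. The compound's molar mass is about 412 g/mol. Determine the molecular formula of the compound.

C12H12O16

mol C = 0.489 g CO₂ ÷ 44.009 g/mol = 0.01111 mol
mol H = 2 × 0.100 g H₂O ÷ 18.015 g/mol = 0.01110 mol
mass O = 0.382 − (0.1335 + 0.01119) = 0.2374 g → mol O = 0.2374 ÷ 15.999 = 0.01484 mol
Divide by the smallest (0.01110 mol): C 1.001, H 1.000, O 1.336
Multiplying each by 3 gives whole numbers: C 3.00, H 3.00, O 4.01
Empirical formula: C3H3O4
Empirical-formula mass = 103.05 g/mol; 412 ÷ 103.05 ≈ 4, so the molecular formula is C12H12O16.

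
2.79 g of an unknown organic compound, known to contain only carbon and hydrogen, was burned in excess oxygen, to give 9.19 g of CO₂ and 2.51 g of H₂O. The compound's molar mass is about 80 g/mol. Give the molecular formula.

mol C = 9.19 g CO₂ ÷ 44.009 g/mol = 0.2088 mol
mol H = 2 × 2.51 g H₂O ÷ 18.015 g/mol = 0.2787 mol
Divide by the smallest (0.2088 mol): C 1.000, H 1.334
Multiplying each by 3 gives whole numbers: C 3.00, H 4.00
Empirical formula: C3H4
Empirical-formula mass = 40.06 g/mol; 80 ÷ 40.06 ≈ 2, so the molecular formula is C6H8.

C6H8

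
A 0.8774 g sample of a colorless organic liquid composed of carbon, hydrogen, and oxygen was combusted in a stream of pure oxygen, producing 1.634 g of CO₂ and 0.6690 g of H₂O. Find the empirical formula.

mol C = 1.634 g CO₂ ÷ 44.009 g/mol = 0.037129 mol
mol H = 2 × 0.6690 g H₂O ÷ 18.015 g/mol = 0.074271 mol
mass O = 0.8774 − (0.44595 + 0.074866) = 0.35658 g → mol O = 0.35658 ÷ 15.999 = 0.022288 mol
Divide by the smallest (0.022288 mol): C 1.666, H 3.332, O 1.000
Multiplying each by 3 gives whole numbers: C 5.00, H 10.00, O 3.00

C5H10O3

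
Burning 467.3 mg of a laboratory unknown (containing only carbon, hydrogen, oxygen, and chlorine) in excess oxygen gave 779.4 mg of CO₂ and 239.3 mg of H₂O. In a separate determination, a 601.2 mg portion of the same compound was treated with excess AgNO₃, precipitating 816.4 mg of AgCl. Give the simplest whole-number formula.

mol C = 0.7794 g CO₂ ÷ 44.009 g/mol = 0.017710 mol
mol H = 2 × 0.2393 g H₂O ÷ 18.015 g/mol = 0.026567 mol
From the AgCl data: mol Cl per gram of compound = (0.8164 ÷ 143.318) ÷ 0.6012 = 0.0094751 mol/g, so in the 0.4673 g combustion sample mol Cl = 0.0044277 mol
mass O = 0.4673 − (0.21271 + 0.026779 + 0.15696) = 0.070843 g → mol O = 0.070843 ÷ 15.999 = 0.0044280 mol
Divide by the smallest (0.0044277 mol): C 4.000, H 6.000, Cl 1.000, O 1.000

C4H6ClO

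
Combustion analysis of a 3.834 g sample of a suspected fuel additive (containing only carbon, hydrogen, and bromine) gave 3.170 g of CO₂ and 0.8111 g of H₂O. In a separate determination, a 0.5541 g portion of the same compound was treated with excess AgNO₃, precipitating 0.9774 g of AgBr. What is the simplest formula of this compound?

C4H5Br2

mol C = 3.170 g CO₂ ÷ 44.009 g/mol = 0.072031 mol
mol H = 2 × 0.8111 g H₂O ÷ 18.015 g/mol = 0.090047 mol
From the AgBr data: mol Br per gram of compound = (0.9774 ÷ 187.772) ÷ 0.5541 = 0.0093941 mol/g, so in the 3.834 g combustion sample mol Br = 0.036017 mol
Divide by the smallest (0.036017 mol): C 2.000, H 2.500, Br 1.000
Multiplying each by 2 gives whole numbers: C 4.00, H 5.00, Br 2.00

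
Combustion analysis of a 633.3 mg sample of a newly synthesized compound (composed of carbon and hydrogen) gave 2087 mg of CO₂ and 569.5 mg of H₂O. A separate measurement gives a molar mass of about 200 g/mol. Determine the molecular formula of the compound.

C15H20

mol C = 2.087 g CO₂ ÷ 44.009 g/mol = 0.047422 mol
mol H = 2 × 0.5695 g H₂O ÷ 18.015 g/mol = 0.063225 mol
Divide by the smallest (0.047422 mol): C 1.000, H 1.333
Multiplying each by 3 gives whole numbers: C 3.00, H 4.00
Empirical formula: C3H4
Empirical-formula mass = 40.06 g/mol; 200 ÷ 40.06 ≈ 5, so the molecular formula is C15H20.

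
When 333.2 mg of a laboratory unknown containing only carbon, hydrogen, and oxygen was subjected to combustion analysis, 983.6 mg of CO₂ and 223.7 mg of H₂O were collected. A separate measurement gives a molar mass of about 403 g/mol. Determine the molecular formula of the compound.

C27H30O3

mol C = 0.9836 g CO₂ ÷ 44.009 g/mol = 0.022350 mol
mol H = 2 × 0.2237 g H₂O ÷ 18.015 g/mol = 0.024835 mol
mass O = 0.3332 − (0.26845 + 0.025034) = 0.039721 g → mol O = 0.039721 ÷ 15.999 = 0.0024827 mol
Divide by the smallest (0.0024827 mol): C 9.002, H 10.003, O 1.000
Empirical formula: C9H10O
Empirical-formula mass = 134.18 g/mol; 403 ÷ 134.18 ≈ 3, so the molecular formula is C27H30O3.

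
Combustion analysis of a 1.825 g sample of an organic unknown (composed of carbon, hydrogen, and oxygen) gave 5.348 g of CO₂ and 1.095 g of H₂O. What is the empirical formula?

C8H8O

mol C = 5.348 g CO₂ ÷ 44.009 g/mol = 0.12152 mol
mol H = 2 × 1.095 g H₂O ÷ 18.015 g/mol = 0.12157 mol
mass O = 1.825 − (1.4596 + 0.12254) = 0.24288 g → mol O = 0.24288 ÷ 15.999 = 0.015181 mol
Divide by the smallest (0.015181 mol): C 8.005, H 8.008, O 1.000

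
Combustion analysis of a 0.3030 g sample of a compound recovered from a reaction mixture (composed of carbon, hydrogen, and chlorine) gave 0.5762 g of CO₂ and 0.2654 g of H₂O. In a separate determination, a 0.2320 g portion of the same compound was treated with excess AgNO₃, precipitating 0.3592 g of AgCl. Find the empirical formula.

mol C = 0.5762 g CO₂ ÷ 44.009 g/mol = 0.013093 mol
mol H = 2 × 0.2654 g H₂O ÷ 18.015 g/mol = 0.029464 mol
From the AgCl data: mol Cl per gram of compound = (0.3592 ÷ 143.318) ÷ 0.2320 = 0.010803 mol/g, so in the 0.3030 g combustion sample mol Cl = 0.0032733 mol
Divide by the smallest (0.0032733 mol): C 4.000, H 9.001, Cl 1.000

C4H9Cl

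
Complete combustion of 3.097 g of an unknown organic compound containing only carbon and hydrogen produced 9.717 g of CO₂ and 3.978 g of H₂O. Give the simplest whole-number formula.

CH2

mol C = 9.717 g CO₂ ÷ 44.009 g/mol = 0.22080 mol
mol H = 2 × 3.978 g H₂O ÷ 18.015 g/mol = 0.44163 mol
Divide by the smallest (0.22080 mol): C 1.000, H 2.000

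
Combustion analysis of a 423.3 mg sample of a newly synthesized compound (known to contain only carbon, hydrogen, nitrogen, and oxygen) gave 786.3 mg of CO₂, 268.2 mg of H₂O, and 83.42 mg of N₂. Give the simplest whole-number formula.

C3H5NO

mol C = 0.7863 g CO₂ ÷ 44.009 g/mol = 0.017867 mol
mol H = 2 × 0.2682 g H₂O ÷ 18.015 g/mol = 0.029775 mol
mol N = 2 × 0.08342 g N₂ ÷ 28.014 g/mol = 0.0059556 mol
mass O = 0.4233 − (0.21460 + 0.030013 + 0.083420) = 0.095268 g → mol O = 0.095268 ÷ 15.999 = 0.0059547 mol
Divide by the smallest (0.0059547 mol): C 3.000, H 5.000, N 1.000, O 1.000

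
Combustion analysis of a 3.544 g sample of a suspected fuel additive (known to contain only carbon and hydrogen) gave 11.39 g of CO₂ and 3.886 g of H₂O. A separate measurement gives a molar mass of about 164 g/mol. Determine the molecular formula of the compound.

C12H20

mol C = 11.39 g CO₂ ÷ 44.009 g/mol = 0.25881 mol
mol H = 2 × 3.886 g H₂O ÷ 18.015 g/mol = 0.43142 mol
Divide by the smallest (0.25881 mol): C 1.000, H 1.667
Multiplying each by 3 gives whole numbers: C 3.00, H 5.00
Empirical formula: C3H5
Empirical-formula mass = 41.07 g/mol; 164 ÷ 41.07 ≈ 4, so the molecular formula is C12H20.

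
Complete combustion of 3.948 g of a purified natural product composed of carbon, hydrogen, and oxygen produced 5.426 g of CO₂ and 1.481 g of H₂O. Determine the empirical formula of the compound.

mol C = 5.426 g CO₂ ÷ 44.009 g/mol = 0.12329 mol
mol H = 2 × 1.481 g H₂O ÷ 18.015 g/mol = 0.16442 mol
mass O = 3.948 − (1.4809 + 0.16573) = 2.3014 g → mol O = 2.3014 ÷ 15.999 = 0.14385 mol
Divide by the smallest (0.12329 mol): C 1.000, H 1.334, O 1.167
Multiplying each by 6 gives whole numbers: C 6.00, H 8.00, O 7.00

C6H8O7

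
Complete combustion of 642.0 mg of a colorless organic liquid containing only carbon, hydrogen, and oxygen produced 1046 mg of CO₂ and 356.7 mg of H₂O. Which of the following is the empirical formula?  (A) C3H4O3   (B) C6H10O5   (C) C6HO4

(B) C6H10O5

mol C = 1.046 g CO₂ ÷ 44.009 g/mol = 0.023768 mol
mol H = 2 × 0.3567 g H₂O ÷ 18.015 g/mol = 0.039600 mol
mass O = 0.6420 − (0.28548 + 0.039917) = 0.31661 g → mol O = 0.31661 ÷ 15.999 = 0.019789 mol
Divide by the smallest (0.019789 mol): C 1.201, H 2.001, O 1.000
Multiplying each by 5 gives whole numbers: C 6.01, H 10.01, O 5.00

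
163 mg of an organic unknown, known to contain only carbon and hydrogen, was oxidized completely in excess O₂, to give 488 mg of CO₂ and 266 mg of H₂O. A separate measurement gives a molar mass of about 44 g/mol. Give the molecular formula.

mol C = 0.488 g CO₂ ÷ 44.009 g/mol = 0.01109 mol
mol H = 2 × 0.266 g H₂O ÷ 18.015 g/mol = 0.02953 mol
Divide by the smallest (0.01109 mol): C 1.000, H 2.663
Multiplying each by 3 gives whole numbers: C 3.00, H 7.99
Empirical formula: C3H8
Empirical-formula mass = 44.10 g/mol; 44 ÷ 44.10 ≈ 1, so the molecular formula is C3H8.

C3H8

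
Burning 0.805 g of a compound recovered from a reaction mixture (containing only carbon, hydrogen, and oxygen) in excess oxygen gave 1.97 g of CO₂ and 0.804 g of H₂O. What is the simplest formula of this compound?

mol C = 1.97 g CO₂ ÷ 44.009 g/mol = 0.04476 mol
mol H = 2 × 0.804 g H₂O ÷ 18.015 g/mol = 0.08926 mol
mass O = 0.805 − (0.5377 + 0.08997) = 0.1774 g → mol O = 0.1774 ÷ 15.999 = 0.01109 mol
Divide by the smallest (0.01109 mol): C 4.038, H 8.051, O 1.000

C4H8O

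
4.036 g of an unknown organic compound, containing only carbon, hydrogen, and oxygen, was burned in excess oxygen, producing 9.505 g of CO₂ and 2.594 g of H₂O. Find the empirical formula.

C3H4O

mol C = 9.505 g CO₂ ÷ 44.009 g/mol = 0.21598 mol
mol H = 2 × 2.594 g H₂O ÷ 18.015 g/mol = 0.28798 mol
mass O = 4.036 − (2.5941 + 0.29029) = 1.1516 g → mol O = 1.1516 ÷ 15.999 = 0.071979 mol
Divide by the smallest (0.071979 mol): C 3.001, H 4.001, O 1.000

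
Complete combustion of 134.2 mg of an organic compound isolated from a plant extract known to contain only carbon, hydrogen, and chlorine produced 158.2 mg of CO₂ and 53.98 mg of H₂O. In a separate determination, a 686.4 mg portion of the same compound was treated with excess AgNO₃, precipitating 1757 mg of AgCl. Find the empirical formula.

mol C = 0.1582 g CO₂ ÷ 44.009 g/mol = 0.0035947 mol
mol H = 2 × 0.05398 g H₂O ÷ 18.015 g/mol = 0.0059928 mol
From the AgCl data: mol Cl per gram of compound = (1.757 ÷ 143.318) ÷ 0.6864 = 0.017861 mol/g, so in the 0.1342 g combustion sample mol Cl = 0.0023969 mol
Divide by the smallest (0.0023969 mol): C 1.500, H 2.500, Cl 1.000
Multiplying each by 2 gives whole numbers: C 3.00, H 5.00, Cl 2.00

C3H5Cl2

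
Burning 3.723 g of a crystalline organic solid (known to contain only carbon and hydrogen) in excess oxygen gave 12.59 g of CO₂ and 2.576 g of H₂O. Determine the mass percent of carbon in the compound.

92.29%

mol C = 12.59 g CO₂ ÷ 44.009 g/mol = 0.28608 mol
mol H = 2 × 2.576 g H₂O ÷ 18.015 g/mol = 0.28598 mol
mass % C = 3.4361 g ÷ 3.723 g × 100%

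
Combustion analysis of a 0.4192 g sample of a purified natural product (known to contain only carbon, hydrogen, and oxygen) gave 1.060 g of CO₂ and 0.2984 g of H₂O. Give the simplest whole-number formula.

C8H11O2

mol C = 1.060 g CO₂ ÷ 44.009 g/mol = 0.024086 mol
mol H = 2 × 0.2984 g H₂O ÷ 18.015 g/mol = 0.033128 mol
mass O = 0.4192 − (0.28930 + 0.033393) = 0.096510 g → mol O = 0.096510 ÷ 15.999 = 0.0060323 mol
Divide by the smallest (0.0060323 mol): C 3.993, H 5.492, O 1.000
Multiplying each by 2 gives whole numbers: C 7.99, H 10.98, O 2.00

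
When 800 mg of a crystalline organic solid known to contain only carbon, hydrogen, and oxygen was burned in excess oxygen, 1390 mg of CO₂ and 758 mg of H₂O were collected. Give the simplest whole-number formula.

C3H8O2

mol C = 1.39 g CO₂ ÷ 44.009 g/mol = 0.03158 mol
mol H = 2 × 0.758 g H₂O ÷ 18.015 g/mol = 0.08415 mol
mass O = 0.800 − (0.3794 + 0.08483) = 0.3358 g → mol O = 0.3358 ÷ 15.999 = 0.02099 mol
Divide by the smallest (0.02099 mol): C 1.505, H 4.009, O 1.000
Multiplying each by 2 gives whole numbers: C 3.01, H 8.02, O 2.00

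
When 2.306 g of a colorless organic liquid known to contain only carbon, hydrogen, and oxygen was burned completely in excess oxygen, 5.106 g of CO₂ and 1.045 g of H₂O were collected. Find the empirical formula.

C7H7O3

mol C = 5.106 g CO₂ ÷ 44.009 g/mol = 0.11602 mol
mol H = 2 × 1.045 g H₂O ÷ 18.015 g/mol = 0.11601 mol
mass O = 2.306 − (1.3935 + 0.11694) = 0.79552 g → mol O = 0.79552 ÷ 15.999 = 0.049723 mol
Divide by the smallest (0.049723 mol): C 2.333, H 2.333, O 1.000
Multiplying each by 3 gives whole numbers: C 7.00, H 7.00, O 3.00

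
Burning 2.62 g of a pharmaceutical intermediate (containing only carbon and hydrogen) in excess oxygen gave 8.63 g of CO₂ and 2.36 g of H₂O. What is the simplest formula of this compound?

C3H4

mol C = 8.63 g CO₂ ÷ 44.009 g/mol = 0.1961 mol
mol H = 2 × 2.36 g H₂O ÷ 18.015 g/mol = 0.2620 mol
Divide by the smallest (0.1961 mol): C 1.000, H 1.336
Multiplying each by 3 gives whole numbers: C 3.00, H 4.01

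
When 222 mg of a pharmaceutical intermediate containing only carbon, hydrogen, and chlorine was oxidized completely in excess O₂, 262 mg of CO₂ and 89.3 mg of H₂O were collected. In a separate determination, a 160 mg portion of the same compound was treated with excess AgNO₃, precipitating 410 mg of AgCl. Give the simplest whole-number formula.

mol C = 0.262 g CO₂ ÷ 44.009 g/mol = 0.005953 mol
mol H = 2 × 0.0893 g H₂O ÷ 18.015 g/mol = 0.009914 mol
From the AgCl data: mol Cl per gram of compound = (0.410 ÷ 143.318) ÷ 0.160 = 0.01788 mol/g, so in the 0.222 g combustion sample mol Cl = 0.003969 mol
Divide by the smallest (0.003969 mol): C 1.500, H 2.498, Cl 1.000
Multiplying each by 2 gives whole numbers: C 3.00, H 5.00, Cl 2.00

C3H5Cl2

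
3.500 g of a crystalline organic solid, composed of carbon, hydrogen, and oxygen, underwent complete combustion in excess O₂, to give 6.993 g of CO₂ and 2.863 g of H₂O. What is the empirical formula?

mol C = 6.993 g CO₂ ÷ 44.009 g/mol = 0.15890 mol
mol H = 2 × 2.863 g H₂O ÷ 18.015 g/mol = 0.31785 mol
mass O = 3.500 − (1.9085 + 0.32039) = 1.2711 g → mol O = 1.2711 ÷ 15.999 = 0.079447 mol
Divide by the smallest (0.079447 mol): C 2.000, H 4.001, O 1.000

C2H4O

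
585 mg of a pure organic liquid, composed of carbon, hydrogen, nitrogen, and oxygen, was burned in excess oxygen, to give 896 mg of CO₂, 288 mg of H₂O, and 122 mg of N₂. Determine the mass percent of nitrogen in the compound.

20.9%

mol C = 0.896 g CO₂ ÷ 44.009 g/mol = 0.02036 mol
mol H = 2 × 0.288 g H₂O ÷ 18.015 g/mol = 0.03197 mol
mol N = 2 × 0.122 g N₂ ÷ 28.014 g/mol = 0.008710 mol
mass O = 0.585 − (0.2445 + 0.03223 + 0.1220) = 0.1862 g → mol O = 0.1862 ÷ 15.999 = 0.01164 mol
mass % N = 0.1220 g ÷ 0.585 g × 100%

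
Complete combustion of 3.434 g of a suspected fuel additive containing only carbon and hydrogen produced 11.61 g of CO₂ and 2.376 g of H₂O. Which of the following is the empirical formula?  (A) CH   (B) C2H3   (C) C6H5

(A) CH

mol C = 11.61 g CO₂ ÷ 44.009 g/mol = 0.26381 mol
mol H = 2 × 2.376 g H₂O ÷ 18.015 g/mol = 0.26378 mol
Divide by the smallest (0.26378 mol): C 1.000, H 1.000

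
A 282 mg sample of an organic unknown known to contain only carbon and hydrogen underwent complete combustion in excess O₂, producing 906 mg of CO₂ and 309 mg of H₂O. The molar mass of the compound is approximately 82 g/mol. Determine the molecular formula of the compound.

mol C = 0.906 g CO₂ ÷ 44.009 g/mol = 0.02059 mol
mol H = 2 × 0.309 g H₂O ÷ 18.015 g/mol = 0.03430 mol
Divide by the smallest (0.02059 mol): C 1.000, H 1.666
Multiplying each by 3 gives whole numbers: C 3.00, H 5.00
Empirical formula: C3H5
Empirical-formula mass = 41.07 g/mol; 82 ÷ 41.07 ≈ 2, so the molecular formula is C6H10.

C6H10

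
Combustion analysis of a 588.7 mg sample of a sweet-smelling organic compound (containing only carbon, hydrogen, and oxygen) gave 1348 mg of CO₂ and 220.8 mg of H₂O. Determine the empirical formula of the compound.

C5H4O2

mol C = 1.348 g CO₂ ÷ 44.009 g/mol = 0.030630 mol
mol H = 2 × 0.2208 g H₂O ÷ 18.015 g/mol = 0.024513 mol
mass O = 0.5887 − (0.36790 + 0.024709) = 0.19609 g → mol O = 0.19609 ÷ 15.999 = 0.012257 mol
Divide by the smallest (0.012257 mol): C 2.499, H 2.000, O 1.000
Multiplying each by 2 gives whole numbers: C 5.00, H 4.00, O 2.00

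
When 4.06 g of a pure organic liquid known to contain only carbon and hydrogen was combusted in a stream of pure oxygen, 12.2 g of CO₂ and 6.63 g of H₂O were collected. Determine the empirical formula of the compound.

C3H8

mol C = 12.2 g CO₂ ÷ 44.009 g/mol = 0.2772 mol
mol H = 2 × 6.63 g H₂O ÷ 18.015 g/mol = 0.7361 mol
Divide by the smallest (0.2772 mol): C 1.000, H 2.655
Multiplying each by 3 gives whole numbers: C 3.00, H 7.97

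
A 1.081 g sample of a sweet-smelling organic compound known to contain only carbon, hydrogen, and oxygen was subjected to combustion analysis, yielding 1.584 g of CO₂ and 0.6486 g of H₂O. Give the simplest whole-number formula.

mol C = 1.584 g CO₂ ÷ 44.009 g/mol = 0.035993 mol
mol H = 2 × 0.6486 g H₂O ÷ 18.015 g/mol = 0.072007 mol
mass O = 1.081 − (0.43231 + 0.072583) = 0.57611 g → mol O = 0.57611 ÷ 15.999 = 0.036009 mol
Divide by the smallest (0.035993 mol): C 1.000, H 2.001, O 1.000

CH2O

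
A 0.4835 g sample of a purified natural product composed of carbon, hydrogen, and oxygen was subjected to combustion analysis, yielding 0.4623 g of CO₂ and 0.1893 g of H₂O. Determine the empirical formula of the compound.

CH2O2

mol C = 0.4623 g CO₂ ÷ 44.009 g/mol = 0.010505 mol
mol H = 2 × 0.1893 g H₂O ÷ 18.015 g/mol = 0.021016 mol
mass O = 0.4835 − (0.12617 + 0.021184) = 0.33614 g → mol O = 0.33614 ÷ 15.999 = 0.021010 mol
Divide by the smallest (0.010505 mol): C 1.000, H 2.001, O 2.000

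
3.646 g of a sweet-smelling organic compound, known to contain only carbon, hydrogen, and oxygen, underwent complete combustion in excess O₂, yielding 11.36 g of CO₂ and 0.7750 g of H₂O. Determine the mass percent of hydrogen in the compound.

2.38%

mol C = 11.36 g CO₂ ÷ 44.009 g/mol = 0.25813 mol
mol H = 2 × 0.7750 g H₂O ÷ 18.015 g/mol = 0.086039 mol
mass O = 3.646 − (3.1004 + 0.086728) = 0.45888 g → mol O = 0.45888 ÷ 15.999 = 0.028682 mol
mass % H = 0.086728 g ÷ 3.646 g × 100%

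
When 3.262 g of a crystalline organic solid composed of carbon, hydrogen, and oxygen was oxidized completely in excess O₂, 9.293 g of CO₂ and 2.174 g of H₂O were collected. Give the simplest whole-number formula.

mol C = 9.293 g CO₂ ÷ 44.009 g/mol = 0.21116 mol
mol H = 2 × 2.174 g H₂O ÷ 18.015 g/mol = 0.24135 mol
mass O = 3.262 − (2.5363 + 0.24329) = 0.48246 g → mol O = 0.48246 ÷ 15.999 = 0.030155 mol
Divide by the smallest (0.030155 mol): C 7.002, H 8.004, O 1.000

C7H8O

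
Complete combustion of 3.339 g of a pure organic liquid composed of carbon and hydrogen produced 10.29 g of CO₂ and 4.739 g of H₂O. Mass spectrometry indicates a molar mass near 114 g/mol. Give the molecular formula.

C8H18

mol C = 10.29 g CO₂ ÷ 44.009 g/mol = 0.23382 mol
mol H = 2 × 4.739 g H₂O ÷ 18.015 g/mol = 0.52612 mol
Divide by the smallest (0.23382 mol): C 1.000, H 2.250
Multiplying each by 4 gives whole numbers: C 4.00, H 9.00
Empirical formula: C4H9
Empirical-formula mass = 57.12 g/mol; 114 ÷ 57.12 ≈ 2, so the molecular formula is C8H18.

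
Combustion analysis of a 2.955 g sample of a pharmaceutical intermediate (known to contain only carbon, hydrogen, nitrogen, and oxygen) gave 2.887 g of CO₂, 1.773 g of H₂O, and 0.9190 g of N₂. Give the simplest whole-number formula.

mol C = 2.887 g CO₂ ÷ 44.009 g/mol = 0.065600 mol
mol H = 2 × 1.773 g H₂O ÷ 18.015 g/mol = 0.19684 mol
mol N = 2 × 0.9190 g N₂ ÷ 28.014 g/mol = 0.065610 mol
mass O = 2.955 − (0.78792 + 0.19841 + 0.91900) = 1.0497 g → mol O = 1.0497 ÷ 15.999 = 0.065608 mol
Divide by the smallest (0.065600 mol): C 1.000, H 3.001, N 1.000, O 1.000

CH3NO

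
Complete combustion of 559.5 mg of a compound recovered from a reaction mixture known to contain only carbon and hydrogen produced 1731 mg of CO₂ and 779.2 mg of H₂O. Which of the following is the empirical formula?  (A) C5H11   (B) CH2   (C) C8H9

(A) C5H11

mol C = 1.731 g CO₂ ÷ 44.009 g/mol = 0.039333 mol
mol H = 2 × 0.7792 g H₂O ÷ 18.015 g/mol = 0.086506 mol
Divide by the smallest (0.039333 mol): C 1.000, H 2.199
Multiplying each by 5 gives whole numbers: C 5.00, H 11.00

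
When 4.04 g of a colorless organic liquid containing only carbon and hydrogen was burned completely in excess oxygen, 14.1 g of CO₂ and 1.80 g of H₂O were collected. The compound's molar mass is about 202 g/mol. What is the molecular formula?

mol C = 14.1 g CO₂ ÷ 44.009 g/mol = 0.3204 mol
mol H = 2 × 1.80 g H₂O ÷ 18.015 g/mol = 0.1998 mol
Divide by the smallest (0.1998 mol): C 1.603, H 1.000
Multiplying each by 5 gives whole numbers: C 8.02, H 5.00
Empirical formula: C8H5
Empirical-formula mass = 101.13 g/mol; 202 ÷ 101.13 ≈ 2, so the molecular formula is C16H10.

C16H10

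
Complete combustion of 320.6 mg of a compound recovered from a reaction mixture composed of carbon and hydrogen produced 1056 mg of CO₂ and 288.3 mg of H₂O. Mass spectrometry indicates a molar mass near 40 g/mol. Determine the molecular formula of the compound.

mol C = 1.056 g CO₂ ÷ 44.009 g/mol = 0.023995 mol
mol H = 2 × 0.2883 g H₂O ÷ 18.015 g/mol = 0.032007 mol
Divide by the smallest (0.023995 mol): C 1.000, H 1.334
Multiplying each by 3 gives whole numbers: C 3.00, H 4.00
Empirical formula: C3H4
Empirical-formula mass = 40.06 g/mol; 40 ÷ 40.06 ≈ 1, so the molecular formula is C3H4.

C3H4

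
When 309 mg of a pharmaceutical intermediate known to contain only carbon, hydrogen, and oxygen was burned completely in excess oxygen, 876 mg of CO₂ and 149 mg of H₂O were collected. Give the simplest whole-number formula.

C6H5O

mol C = 0.876 g CO₂ ÷ 44.009 g/mol = 0.01991 mol
mol H = 2 × 0.149 g H₂O ÷ 18.015 g/mol = 0.01654 mol
mass O = 0.309 − (0.2391 + 0.01667) = 0.05325 g → mol O = 0.05325 ÷ 15.999 = 0.003328 mol
Divide by the smallest (0.003328 mol): C 5.981, H 4.970, O 1.000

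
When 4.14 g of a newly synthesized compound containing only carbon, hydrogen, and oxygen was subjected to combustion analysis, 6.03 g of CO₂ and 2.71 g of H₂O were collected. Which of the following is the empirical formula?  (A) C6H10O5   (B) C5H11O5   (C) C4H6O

(B) C5H11O5

mol C = 6.03 g CO₂ ÷ 44.009 g/mol = 0.1370 mol
mol H = 2 × 2.71 g H₂O ÷ 18.015 g/mol = 0.3009 mol
mass O = 4.14 − (1.646 + 0.3033) = 2.191 g → mol O = 2.191 ÷ 15.999 = 0.1369 mol
Divide by the smallest (0.1369 mol): C 1.001, H 2.197, O 1.000
Multiplying each by 5 gives whole numbers: C 5.00, H 10.98, O 5.00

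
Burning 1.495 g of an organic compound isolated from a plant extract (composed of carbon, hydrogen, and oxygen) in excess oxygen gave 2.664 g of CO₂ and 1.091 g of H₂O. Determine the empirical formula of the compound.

mol C = 2.664 g CO₂ ÷ 44.009 g/mol = 0.060533 mol
mol H = 2 × 1.091 g H₂O ÷ 18.015 g/mol = 0.12112 mol
mass O = 1.495 − (0.72706 + 0.12209) = 0.64585 g → mol O = 0.64585 ÷ 15.999 = 0.040368 mol
Divide by the smallest (0.040368 mol): C 1.500, H 3.000, O 1.000
Multiplying each by 2 gives whole numbers: C 3.00, H 6.00, O 2.00

C3H6O2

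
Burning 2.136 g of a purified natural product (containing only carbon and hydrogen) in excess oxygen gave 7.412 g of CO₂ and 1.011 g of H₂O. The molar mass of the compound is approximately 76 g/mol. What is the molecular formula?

C6H4

mol C = 7.412 g CO₂ ÷ 44.009 g/mol = 0.16842 mol
mol H = 2 × 1.011 g H₂O ÷ 18.015 g/mol = 0.11224 mol
Divide by the smallest (0.11224 mol): C 1.501, H 1.000
Multiplying each by 2 gives whole numbers: C 3.00, H 2.00
Empirical formula: C3H2
Empirical-formula mass = 38.05 g/mol; 76 ÷ 38.05 ≈ 2, so the molecular formula is C6H4.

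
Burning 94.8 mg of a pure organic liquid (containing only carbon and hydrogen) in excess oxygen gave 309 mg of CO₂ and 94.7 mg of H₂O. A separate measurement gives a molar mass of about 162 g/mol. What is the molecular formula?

C12H18

mol C = 0.309 g CO₂ ÷ 44.009 g/mol = 0.007021 mol
mol H = 2 × 0.0947 g H₂O ÷ 18.015 g/mol = 0.01051 mol
Divide by the smallest (0.007021 mol): C 1.000, H 1.497
Multiplying each by 2 gives whole numbers: C 2.00, H 2.99
Empirical formula: C2H3
Empirical-formula mass = 27.05 g/mol; 162 ÷ 27.05 ≈ 6, so the molecular formula is C12H18.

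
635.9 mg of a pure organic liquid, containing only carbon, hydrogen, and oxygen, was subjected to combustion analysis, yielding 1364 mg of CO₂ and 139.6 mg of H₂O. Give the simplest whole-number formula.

mol C = 1.364 g CO₂ ÷ 44.009 g/mol = 0.030994 mol
mol H = 2 × 0.1396 g H₂O ÷ 18.015 g/mol = 0.015498 mol
mass O = 0.6359 − (0.37226 + 0.015622) = 0.24801 g → mol O = 0.24801 ÷ 15.999 = 0.015502 mol
Divide by the smallest (0.015498 mol): C 2.000, H 1.000, O 1.000

C2HO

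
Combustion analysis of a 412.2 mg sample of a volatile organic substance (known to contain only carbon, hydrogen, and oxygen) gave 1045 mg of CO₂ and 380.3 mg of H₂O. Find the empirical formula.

C9H16O2

mol C = 1.045 g CO₂ ÷ 44.009 g/mol = 0.023745 mol
mol H = 2 × 0.3803 g H₂O ÷ 18.015 g/mol = 0.042220 mol
mass O = 0.4122 − (0.28520 + 0.042558) = 0.084439 g → mol O = 0.084439 ÷ 15.999 = 0.0052778 mol
Divide by the smallest (0.0052778 mol): C 4.499, H 8.000, O 1.000
Multiplying each by 2 gives whole numbers: C 9.00, H 16.00, O 2.00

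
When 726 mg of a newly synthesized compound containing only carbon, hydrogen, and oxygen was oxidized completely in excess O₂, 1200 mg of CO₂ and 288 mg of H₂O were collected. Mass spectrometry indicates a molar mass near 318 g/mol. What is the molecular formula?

C12H14O10

mol C = 1.20 g CO₂ ÷ 44.009 g/mol = 0.02727 mol
mol H = 2 × 0.288 g H₂O ÷ 18.015 g/mol = 0.03197 mol
mass O = 0.726 − (0.3275 + 0.03223) = 0.3663 g → mol O = 0.3663 ÷ 15.999 = 0.02289 mol
Divide by the smallest (0.02289 mol): C 1.191, H 1.397, O 1.000
Multiplying each by 5 gives whole numbers: C 5.96, H 6.98, O 5.00
Empirical formula: C6H7O5
Empirical-formula mass = 159.12 g/mol; 318 ÷ 159.12 ≈ 2, so the molecular formula is C12H14O10.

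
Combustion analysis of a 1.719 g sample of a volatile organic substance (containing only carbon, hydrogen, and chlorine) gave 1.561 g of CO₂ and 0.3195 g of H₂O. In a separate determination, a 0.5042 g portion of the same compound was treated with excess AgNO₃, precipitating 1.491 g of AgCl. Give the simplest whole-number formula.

CHCl

mol C = 1.561 g CO₂ ÷ 44.009 g/mol = 0.035470 mol
mol H = 2 × 0.3195 g H₂O ÷ 18.015 g/mol = 0.035470 mol
From the AgCl data: mol Cl per gram of compound = (1.491 ÷ 143.318) ÷ 0.5042 = 0.020634 mol/g, so in the 1.719 g combustion sample mol Cl = 0.035469 mol
Divide by the smallest (0.035469 mol): C 1.000, H 1.000, Cl 1.000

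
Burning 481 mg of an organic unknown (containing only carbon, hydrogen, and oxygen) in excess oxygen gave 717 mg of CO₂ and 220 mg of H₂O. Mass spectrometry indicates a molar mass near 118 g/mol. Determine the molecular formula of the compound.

mol C = 0.717 g CO₂ ÷ 44.009 g/mol = 0.01629 mol
mol H = 2 × 0.220 g H₂O ÷ 18.015 g/mol = 0.02442 mol
mass O = 0.481 − (0.1957 + 0.02462) = 0.2607 g → mol O = 0.2607 ÷ 15.999 = 0.01629 mol
Divide by the smallest (0.01629 mol): C 1.000, H 1.499, O 1.000
Multiplying each by 2 gives whole numbers: C 2.00, H 3.00, O 2.00
Empirical formula: C2H3O2
Empirical-formula mass = 59.04 g/mol; 118 ÷ 59.04 ≈ 2, so the molecular formula is C4H6O4.

C4H6O4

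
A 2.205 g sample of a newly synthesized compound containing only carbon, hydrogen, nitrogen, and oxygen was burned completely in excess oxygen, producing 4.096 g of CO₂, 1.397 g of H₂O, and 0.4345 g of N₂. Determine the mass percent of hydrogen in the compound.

7.09%

mol C = 4.096 g CO₂ ÷ 44.009 g/mol = 0.093072 mol
mol H = 2 × 1.397 g H₂O ÷ 18.015 g/mol = 0.15509 mol
mol N = 2 × 0.4345 g N₂ ÷ 28.014 g/mol = 0.031020 mol
mass O = 2.205 − (1.1179 + 0.15633 + 0.43450) = 0.49628 g → mol O = 0.49628 ÷ 15.999 = 0.031019 mol
mass % H = 0.15633 g ÷ 2.205 g × 100%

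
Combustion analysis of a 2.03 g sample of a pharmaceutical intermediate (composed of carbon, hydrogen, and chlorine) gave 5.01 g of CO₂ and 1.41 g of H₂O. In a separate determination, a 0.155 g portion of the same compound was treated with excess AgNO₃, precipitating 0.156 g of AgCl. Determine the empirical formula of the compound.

C8H11Cl

mol C = 5.01 g CO₂ ÷ 44.009 g/mol = 0.1138 mol
mol H = 2 × 1.41 g H₂O ÷ 18.015 g/mol = 0.1565 mol
From the AgCl data: mol Cl per gram of compound = (0.156 ÷ 143.318) ÷ 0.155 = 0.007023 mol/g, so in the 2.03 g combustion sample mol Cl = 0.01426 mol
Divide by the smallest (0.01426 mol): C 7.986, H 10.981, Cl 1.000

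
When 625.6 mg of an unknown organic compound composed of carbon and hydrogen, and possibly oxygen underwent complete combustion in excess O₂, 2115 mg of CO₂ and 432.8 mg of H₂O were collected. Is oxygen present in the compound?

no

mol C = 2.115 g CO₂ ÷ 44.009 g/mol = 0.048058 mol
mol H = 2 × 0.4328 g H₂O ÷ 18.015 g/mol = 0.048049 mol
C and H together account for 0.62566 g — essentially the entire 0.6256 g sample — so the compound contains no oxygen.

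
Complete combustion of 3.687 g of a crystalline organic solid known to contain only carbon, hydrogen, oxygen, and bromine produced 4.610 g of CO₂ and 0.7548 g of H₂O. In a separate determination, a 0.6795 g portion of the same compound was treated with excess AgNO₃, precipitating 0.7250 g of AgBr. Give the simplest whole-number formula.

mol C = 4.610 g CO₂ ÷ 44.009 g/mol = 0.10475 mol
mol H = 2 × 0.7548 g H₂O ÷ 18.015 g/mol = 0.083797 mol
From the AgBr data: mol Br per gram of compound = (0.7250 ÷ 187.772) ÷ 0.6795 = 0.0056822 mol/g, so in the 3.687 g combustion sample mol Br = 0.020950 mol
mass O = 3.687 − (1.2582 + 0.084467 + 1.6740) = 0.67035 g → mol O = 0.67035 ÷ 15.999 = 0.041899 mol
Divide by the smallest (0.020950 mol): C 5.000, H 4.000, Br 1.000, O 2.000

C5H4BrO2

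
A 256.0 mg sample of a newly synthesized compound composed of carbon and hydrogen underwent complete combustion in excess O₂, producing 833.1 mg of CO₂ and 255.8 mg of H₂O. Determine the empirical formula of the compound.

C2H3

mol C = 0.8331 g CO₂ ÷ 44.009 g/mol = 0.018930 mol
mol H = 2 × 0.2558 g H₂O ÷ 18.015 g/mol = 0.028399 mol
Divide by the smallest (0.018930 mol): C 1.000, H 1.500
Multiplying each by 2 gives whole numbers: C 2.00, H 3.00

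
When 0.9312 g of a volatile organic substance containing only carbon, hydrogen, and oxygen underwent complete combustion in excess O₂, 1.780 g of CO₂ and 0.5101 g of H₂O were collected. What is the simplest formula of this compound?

C5H7O3

mol C = 1.780 g CO₂ ÷ 44.009 g/mol = 0.040446 mol
mol H = 2 × 0.5101 g H₂O ÷ 18.015 g/mol = 0.056631 mol
mass O = 0.9312 − (0.48580 + 0.057084) = 0.38832 g → mol O = 0.38832 ÷ 15.999 = 0.024271 mol
Divide by the smallest (0.024271 mol): C 1.666, H 2.333, O 1.000
Multiplying each by 3 gives whole numbers: C 5.00, H 7.00, O 3.00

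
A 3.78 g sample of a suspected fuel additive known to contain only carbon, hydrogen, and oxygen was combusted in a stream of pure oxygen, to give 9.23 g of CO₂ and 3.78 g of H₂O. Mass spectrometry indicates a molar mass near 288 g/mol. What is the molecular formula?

C16H32O4

mol C = 9.23 g CO₂ ÷ 44.009 g/mol = 0.2097 mol
mol H = 2 × 3.78 g H₂O ÷ 18.015 g/mol = 0.4197 mol
mass O = 3.78 − (2.519 + 0.4230) = 0.8379 g → mol O = 0.8379 ÷ 15.999 = 0.05237 mol
Divide by the smallest (0.05237 mol): C 4.004, H 8.013, O 1.000
Empirical formula: C4H8O
Empirical-formula mass = 72.11 g/mol; 288 ÷ 72.11 ≈ 4, so the molecular formula is C16H32O4.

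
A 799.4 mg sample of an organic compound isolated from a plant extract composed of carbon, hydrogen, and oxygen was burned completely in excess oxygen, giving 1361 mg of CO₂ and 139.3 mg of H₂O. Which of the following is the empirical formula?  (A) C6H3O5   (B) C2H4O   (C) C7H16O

(A) C6H3O5

mol C = 1.361 g CO₂ ÷ 44.009 g/mol = 0.030925 mol
mol H = 2 × 0.1393 g H₂O ÷ 18.015 g/mol = 0.015465 mol
mass O = 0.7994 − (0.37145 + 0.015589) = 0.41237 g → mol O = 0.41237 ÷ 15.999 = 0.025774 mol
Divide by the smallest (0.015465 mol): C 2.000, H 1.000, O 1.667
Multiplying each by 3 gives whole numbers: C 6.00, H 3.00, O 5.00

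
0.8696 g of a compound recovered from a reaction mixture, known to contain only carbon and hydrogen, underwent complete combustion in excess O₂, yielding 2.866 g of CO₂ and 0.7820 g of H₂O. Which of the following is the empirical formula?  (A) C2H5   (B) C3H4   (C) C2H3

(B) C3H4

mol C = 2.866 g CO₂ ÷ 44.009 g/mol = 0.065123 mol
mol H = 2 × 0.7820 g H₂O ÷ 18.015 g/mol = 0.086817 mol
Divide by the smallest (0.065123 mol): C 1.000, H 1.333
Multiplying each by 3 gives whole numbers: C 3.00, H 4.00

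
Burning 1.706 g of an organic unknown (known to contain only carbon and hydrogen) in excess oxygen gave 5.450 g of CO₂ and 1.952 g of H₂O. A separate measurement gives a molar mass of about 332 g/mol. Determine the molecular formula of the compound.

mol C = 5.450 g CO₂ ÷ 44.009 g/mol = 0.12384 mol
mol H = 2 × 1.952 g H₂O ÷ 18.015 g/mol = 0.21671 mol
Divide by the smallest (0.12384 mol): C 1.000, H 1.750
Multiplying each by 4 gives whole numbers: C 4.00, H 7.00
Empirical formula: C4H7
Empirical-formula mass = 55.10 g/mol; 332 ÷ 55.10 ≈ 6, so the molecular formula is C24H42.

C24H42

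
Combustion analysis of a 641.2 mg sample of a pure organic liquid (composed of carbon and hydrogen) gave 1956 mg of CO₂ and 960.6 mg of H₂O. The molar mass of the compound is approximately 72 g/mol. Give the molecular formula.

mol C = 1.956 g CO₂ ÷ 44.009 g/mol = 0.044445 mol
mol H = 2 × 0.9606 g H₂O ÷ 18.015 g/mol = 0.10664 mol
Divide by the smallest (0.044445 mol): C 1.000, H 2.399
Multiplying each by 5 gives whole numbers: C 5.00, H 12.00
Empirical formula: C5H12
Empirical-formula mass = 72.15 g/mol; 72 ÷ 72.15 ≈ 1, so the molecular formula is C5H12.

C5H12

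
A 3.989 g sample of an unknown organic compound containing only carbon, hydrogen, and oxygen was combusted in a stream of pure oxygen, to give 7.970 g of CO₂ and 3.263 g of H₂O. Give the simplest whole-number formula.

mol C = 7.970 g CO₂ ÷ 44.009 g/mol = 0.18110 mol
mol H = 2 × 3.263 g H₂O ÷ 18.015 g/mol = 0.36225 mol
mass O = 3.989 − (2.1752 + 0.36515) = 1.4487 g → mol O = 1.4487 ÷ 15.999 = 0.090547 mol
Divide by the smallest (0.090547 mol): C 2.000, H 4.001, O 1.000

C2H4O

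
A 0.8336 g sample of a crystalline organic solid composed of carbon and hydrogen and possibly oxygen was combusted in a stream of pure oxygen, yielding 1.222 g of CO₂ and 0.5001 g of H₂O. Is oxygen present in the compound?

yes

mol C = 1.222 g CO₂ ÷ 44.009 g/mol = 0.027767 mol
mol H = 2 × 0.5001 g H₂O ÷ 18.015 g/mol = 0.055520 mol
C and H account for only 0.38947 g of the 0.8336 g sample; the remaining 0.44413 g must be oxygen.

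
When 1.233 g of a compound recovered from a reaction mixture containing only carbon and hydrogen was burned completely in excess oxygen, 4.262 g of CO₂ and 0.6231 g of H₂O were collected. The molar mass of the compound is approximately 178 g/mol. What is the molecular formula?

mol C = 4.262 g CO₂ ÷ 44.009 g/mol = 0.096844 mol
mol H = 2 × 0.6231 g H₂O ÷ 18.015 g/mol = 0.069176 mol
Divide by the smallest (0.069176 mol): C 1.400, H 1.000
Multiplying each by 5 gives whole numbers: C 7.00, H 5.00
Empirical formula: C7H5
Empirical-formula mass = 89.12 g/mol; 178 ÷ 89.12 ≈ 2, so the molecular formula is C14H10.

C14H10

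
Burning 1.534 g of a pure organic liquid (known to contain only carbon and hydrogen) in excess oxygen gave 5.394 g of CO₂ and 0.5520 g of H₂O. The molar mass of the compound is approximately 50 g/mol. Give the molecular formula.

C4H2

mol C = 5.394 g CO₂ ÷ 44.009 g/mol = 0.12257 mol
mol H = 2 × 0.5520 g H₂O ÷ 18.015 g/mol = 0.061282 mol
Divide by the smallest (0.061282 mol): C 2.000, H 1.000
Empirical formula: C2H
Empirical-formula mass = 25.03 g/mol; 50 ÷ 25.03 ≈ 2, so the molecular formula is C4H2.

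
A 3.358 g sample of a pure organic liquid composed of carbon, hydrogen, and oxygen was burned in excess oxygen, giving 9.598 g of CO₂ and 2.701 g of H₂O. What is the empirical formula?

mol C = 9.598 g CO₂ ÷ 44.009 g/mol = 0.21809 mol
mol H = 2 × 2.701 g H₂O ÷ 18.015 g/mol = 0.29986 mol
mass O = 3.358 − (2.6195 + 0.30226) = 0.43624 g → mol O = 0.43624 ÷ 15.999 = 0.027267 mol
Divide by the smallest (0.027267 mol): C 7.998, H 10.997, O 1.000

C8H11O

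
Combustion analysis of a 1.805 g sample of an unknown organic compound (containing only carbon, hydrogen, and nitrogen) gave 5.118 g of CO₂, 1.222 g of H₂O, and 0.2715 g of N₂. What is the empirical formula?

C6H7N

mol C = 5.118 g CO₂ ÷ 44.009 g/mol = 0.11629 mol
mol H = 2 × 1.222 g H₂O ÷ 18.015 g/mol = 0.13566 mol
mol N = 2 × 0.2715 g N₂ ÷ 28.014 g/mol = 0.019383 mol
Divide by the smallest (0.019383 mol): C 6.000, H 6.999, N 1.000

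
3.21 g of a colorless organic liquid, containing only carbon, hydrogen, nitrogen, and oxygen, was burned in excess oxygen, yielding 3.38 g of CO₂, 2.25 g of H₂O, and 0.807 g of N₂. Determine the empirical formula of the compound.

C4H13N3O4

mol C = 3.38 g CO₂ ÷ 44.009 g/mol = 0.07680 mol
mol H = 2 × 2.25 g H₂O ÷ 18.015 g/mol = 0.2498 mol
mol N = 2 × 0.807 g N₂ ÷ 28.014 g/mol = 0.05761 mol
mass O = 3.21 − (0.9225 + 0.2518 + 0.8070) = 1.229 g → mol O = 1.229 ÷ 15.999 = 0.07680 mol
Divide by the smallest (0.05761 mol): C 1.333, H 4.336, N 1.000, O 1.333
Multiplying each by 3 gives whole numbers: C 4.00, H 13.01, N 3.00, O 4.00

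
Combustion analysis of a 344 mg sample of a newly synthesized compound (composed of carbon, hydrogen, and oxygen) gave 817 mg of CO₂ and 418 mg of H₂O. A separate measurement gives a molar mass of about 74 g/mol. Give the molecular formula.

mol C = 0.817 g CO₂ ÷ 44.009 g/mol = 0.01856 mol
mol H = 2 × 0.418 g H₂O ÷ 18.015 g/mol = 0.04641 mol
mass O = 0.344 − (0.2230 + 0.04678) = 0.07425 g → mol O = 0.07425 ÷ 15.999 = 0.004641 mol
Divide by the smallest (0.004641 mol): C 4.000, H 10.000, O 1.000
Empirical formula: C4H10O
Empirical-formula mass = 74.12 g/mol; 74 ÷ 74.12 ≈ 1, so the molecular formula is C4H10O.

C4H10O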